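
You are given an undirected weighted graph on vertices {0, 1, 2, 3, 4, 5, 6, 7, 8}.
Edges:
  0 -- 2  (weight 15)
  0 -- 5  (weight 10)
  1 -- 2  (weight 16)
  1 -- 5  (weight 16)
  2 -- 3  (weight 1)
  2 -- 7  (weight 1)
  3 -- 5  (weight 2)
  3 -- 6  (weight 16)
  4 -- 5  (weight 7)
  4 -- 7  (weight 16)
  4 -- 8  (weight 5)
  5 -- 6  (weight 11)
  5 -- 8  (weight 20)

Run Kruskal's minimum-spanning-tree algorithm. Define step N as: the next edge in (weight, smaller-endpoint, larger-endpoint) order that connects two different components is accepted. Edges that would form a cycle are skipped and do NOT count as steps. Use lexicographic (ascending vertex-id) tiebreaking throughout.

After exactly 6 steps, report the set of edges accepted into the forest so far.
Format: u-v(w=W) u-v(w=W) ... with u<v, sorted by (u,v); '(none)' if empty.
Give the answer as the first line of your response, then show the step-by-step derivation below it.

0-5(w=10) 2-3(w=1) 2-7(w=1) 3-5(w=2) 4-5(w=7) 4-8(w=5)

step 1: add edge 2-3 (w=1); MST = {2-3(w=1)}
step 2: add edge 2-7 (w=1); MST = {2-3(w=1) 2-7(w=1)}
step 3: add edge 3-5 (w=2); MST = {2-3(w=1) 2-7(w=1) 3-5(w=2)}
step 4: add edge 4-8 (w=5); MST = {2-3(w=1) 2-7(w=1) 3-5(w=2) 4-8(w=5)}
step 5: add edge 4-5 (w=7); MST = {2-3(w=1) 2-7(w=1) 3-5(w=2) 4-5(w=7) 4-8(w=5)}
step 6: add edge 0-5 (w=10); MST = {0-5(w=10) 2-3(w=1) 2-7(w=1) 3-5(w=2) 4-5(w=7) 4-8(w=5)}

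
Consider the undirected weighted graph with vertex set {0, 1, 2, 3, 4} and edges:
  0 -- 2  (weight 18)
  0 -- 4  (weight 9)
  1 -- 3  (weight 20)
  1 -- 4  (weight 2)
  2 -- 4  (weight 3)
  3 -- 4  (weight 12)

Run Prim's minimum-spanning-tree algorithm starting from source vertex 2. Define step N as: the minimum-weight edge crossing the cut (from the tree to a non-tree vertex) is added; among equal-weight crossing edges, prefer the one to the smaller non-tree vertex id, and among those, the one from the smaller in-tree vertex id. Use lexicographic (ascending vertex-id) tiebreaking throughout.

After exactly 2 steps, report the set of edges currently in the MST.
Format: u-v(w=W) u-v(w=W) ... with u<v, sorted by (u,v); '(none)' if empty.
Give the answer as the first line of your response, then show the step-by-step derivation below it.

1-4(w=2) 2-4(w=3)

step 1: add edge 2-4 (w=3); MST = {2-4(w=3)}
step 2: add edge 1-4 (w=2); MST = {1-4(w=2) 2-4(w=3)}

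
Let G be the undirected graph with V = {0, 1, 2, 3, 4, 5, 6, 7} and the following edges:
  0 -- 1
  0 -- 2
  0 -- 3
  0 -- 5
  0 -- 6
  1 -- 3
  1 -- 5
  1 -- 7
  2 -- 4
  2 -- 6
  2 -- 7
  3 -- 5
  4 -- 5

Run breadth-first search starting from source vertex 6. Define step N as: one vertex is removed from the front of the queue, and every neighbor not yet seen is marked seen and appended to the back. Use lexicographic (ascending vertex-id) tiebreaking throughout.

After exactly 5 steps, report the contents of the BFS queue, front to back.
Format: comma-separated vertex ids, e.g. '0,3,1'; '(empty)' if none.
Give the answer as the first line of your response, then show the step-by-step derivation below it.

5,4,7

step 1: dequeue 6; queue=[0,2]; order=6
step 2: dequeue 0; queue=[2,1,3,5]; order=6,0
step 3: dequeue 2; queue=[1,3,5,4,7]; order=6,0,2
step 4: dequeue 1; queue=[3,5,4,7]; order=6,0,2,1
step 5: dequeue 3; queue=[5,4,7]; order=6,0,2,1,3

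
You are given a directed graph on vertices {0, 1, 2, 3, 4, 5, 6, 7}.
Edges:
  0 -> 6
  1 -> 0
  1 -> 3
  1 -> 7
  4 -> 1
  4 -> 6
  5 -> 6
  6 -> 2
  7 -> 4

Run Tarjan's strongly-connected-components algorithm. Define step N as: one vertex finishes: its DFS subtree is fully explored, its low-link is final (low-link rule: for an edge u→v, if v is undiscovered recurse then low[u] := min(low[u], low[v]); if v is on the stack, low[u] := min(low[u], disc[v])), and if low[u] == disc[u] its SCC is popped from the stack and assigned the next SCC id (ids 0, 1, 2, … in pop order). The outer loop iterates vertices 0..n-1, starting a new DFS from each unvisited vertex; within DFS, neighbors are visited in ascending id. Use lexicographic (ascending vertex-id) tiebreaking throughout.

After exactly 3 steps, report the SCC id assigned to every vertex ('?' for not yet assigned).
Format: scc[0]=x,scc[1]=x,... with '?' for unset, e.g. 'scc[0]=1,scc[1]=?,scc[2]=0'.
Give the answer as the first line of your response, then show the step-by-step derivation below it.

scc[0]=2,scc[1]=?,scc[2]=0,scc[3]=?,scc[4]=?,scc[5]=?,scc[6]=1,scc[7]=?

step 1: low=(low[0]=0,low[1]=?,low[2]=2,low[3]=?,low[4]=?,low[5]=?,low[6]=1,low[7]=?); scc=(scc[0]=?,scc[1]=?,scc[2]=0,scc[3]=?,scc[4]=?,scc[5]=?,scc[6]=?,scc[7]=?)
step 2: low=(low[0]=0,low[1]=?,low[2]=2,low[3]=?,low[4]=?,low[5]=?,low[6]=1,low[7]=?); scc=(scc[0]=?,scc[1]=?,scc[2]=0,scc[3]=?,scc[4]=?,scc[5]=?,scc[6]=1,scc[7]=?)
step 3: low=(low[0]=0,low[1]=?,low[2]=2,low[3]=?,low[4]=?,low[5]=?,low[6]=1,low[7]=?); scc=(scc[0]=2,scc[1]=?,scc[2]=0,scc[3]=?,scc[4]=?,scc[5]=?,scc[6]=1,scc[7]=?)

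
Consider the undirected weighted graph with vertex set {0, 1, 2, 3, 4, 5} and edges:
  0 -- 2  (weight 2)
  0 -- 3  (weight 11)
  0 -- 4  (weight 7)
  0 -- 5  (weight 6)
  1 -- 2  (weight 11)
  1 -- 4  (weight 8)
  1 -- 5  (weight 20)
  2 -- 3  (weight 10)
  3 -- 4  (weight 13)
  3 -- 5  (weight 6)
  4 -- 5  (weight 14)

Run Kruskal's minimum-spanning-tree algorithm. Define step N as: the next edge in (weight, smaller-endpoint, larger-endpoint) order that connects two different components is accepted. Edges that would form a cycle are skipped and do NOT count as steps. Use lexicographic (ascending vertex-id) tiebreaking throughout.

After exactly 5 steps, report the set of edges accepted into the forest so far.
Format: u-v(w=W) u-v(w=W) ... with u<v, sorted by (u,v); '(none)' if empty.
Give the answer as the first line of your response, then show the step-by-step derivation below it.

0-2(w=2) 0-4(w=7) 0-5(w=6) 1-4(w=8) 3-5(w=6)

step 1: add edge 0-2 (w=2); MST = {0-2(w=2)}
step 2: add edge 0-5 (w=6); MST = {0-2(w=2) 0-5(w=6)}
step 3: add edge 3-5 (w=6); MST = {0-2(w=2) 0-5(w=6) 3-5(w=6)}
step 4: add edge 0-4 (w=7); MST = {0-2(w=2) 0-4(w=7) 0-5(w=6) 3-5(w=6)}
step 5: add edge 1-4 (w=8); MST = {0-2(w=2) 0-4(w=7) 0-5(w=6) 1-4(w=8) 3-5(w=6)}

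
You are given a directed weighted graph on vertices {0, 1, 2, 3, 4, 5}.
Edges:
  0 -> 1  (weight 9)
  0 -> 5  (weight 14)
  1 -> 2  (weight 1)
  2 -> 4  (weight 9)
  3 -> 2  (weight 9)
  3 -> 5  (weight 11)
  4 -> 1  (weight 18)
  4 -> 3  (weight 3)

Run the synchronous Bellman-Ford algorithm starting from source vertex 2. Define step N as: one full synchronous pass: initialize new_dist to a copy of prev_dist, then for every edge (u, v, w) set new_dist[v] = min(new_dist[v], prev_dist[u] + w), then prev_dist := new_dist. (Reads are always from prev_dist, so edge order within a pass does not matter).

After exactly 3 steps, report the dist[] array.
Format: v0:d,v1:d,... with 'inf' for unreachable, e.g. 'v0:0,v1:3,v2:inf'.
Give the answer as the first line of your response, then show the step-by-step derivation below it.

v0:inf,v1:27,v2:0,v3:12,v4:9,v5:23

step 1: dist = v0:inf,v1:inf,v2:0,v3:inf,v4:9,v5:inf
step 2: dist = v0:inf,v1:27,v2:0,v3:12,v4:9,v5:inf
step 3: dist = v0:inf,v1:27,v2:0,v3:12,v4:9,v5:23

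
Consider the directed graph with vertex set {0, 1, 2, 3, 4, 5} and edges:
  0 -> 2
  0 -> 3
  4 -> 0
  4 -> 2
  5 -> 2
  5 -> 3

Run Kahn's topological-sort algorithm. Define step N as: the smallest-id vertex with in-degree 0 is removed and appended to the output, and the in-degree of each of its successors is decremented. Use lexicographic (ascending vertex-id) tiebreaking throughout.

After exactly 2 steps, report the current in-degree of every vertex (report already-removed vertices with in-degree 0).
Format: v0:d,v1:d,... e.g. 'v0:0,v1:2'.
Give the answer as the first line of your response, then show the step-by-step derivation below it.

v0:0,v1:0,v2:2,v3:2,v4:0,v5:0

step 1: output 1; order=[1]; indeg=(1,0,3,2,0,0)
step 2: output 4; order=[1,4]; indeg=(0,0,2,2,0,0)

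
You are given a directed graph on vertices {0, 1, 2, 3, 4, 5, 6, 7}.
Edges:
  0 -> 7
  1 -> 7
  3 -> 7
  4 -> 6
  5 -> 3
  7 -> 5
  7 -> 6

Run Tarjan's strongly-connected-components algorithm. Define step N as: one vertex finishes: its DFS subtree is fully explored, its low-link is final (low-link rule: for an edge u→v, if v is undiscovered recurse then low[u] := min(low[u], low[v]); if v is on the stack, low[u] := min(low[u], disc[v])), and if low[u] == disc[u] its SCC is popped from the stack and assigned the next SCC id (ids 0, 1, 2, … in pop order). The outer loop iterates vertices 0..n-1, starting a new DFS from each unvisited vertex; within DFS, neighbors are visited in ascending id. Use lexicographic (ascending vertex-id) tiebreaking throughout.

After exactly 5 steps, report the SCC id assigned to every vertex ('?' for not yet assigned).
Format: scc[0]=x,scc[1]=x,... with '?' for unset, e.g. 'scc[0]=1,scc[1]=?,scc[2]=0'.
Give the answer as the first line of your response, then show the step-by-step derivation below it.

scc[0]=2,scc[1]=?,scc[2]=?,scc[3]=1,scc[4]=?,scc[5]=1,scc[6]=0,scc[7]=1

step 1: low=(low[0]=0,low[1]=?,low[2]=?,low[3]=1,low[4]=?,low[5]=2,low[6]=?,low[7]=1); scc=(scc[0]=?,scc[1]=?,scc[2]=?,scc[3]=?,scc[4]=?,scc[5]=?,scc[6]=?,scc[7]=?)
step 2: low=(low[0]=0,low[1]=?,low[2]=?,low[3]=1,low[4]=?,low[5]=1,low[6]=?,low[7]=1); scc=(scc[0]=?,scc[1]=?,scc[2]=?,scc[3]=?,scc[4]=?,scc[5]=?,scc[6]=?,scc[7]=?)
step 3: low=(low[0]=0,low[1]=?,low[2]=?,low[3]=1,low[4]=?,low[5]=1,low[6]=4,low[7]=1); scc=(scc[0]=?,scc[1]=?,scc[2]=?,scc[3]=?,scc[4]=?,scc[5]=?,scc[6]=0,scc[7]=?)
step 4: low=(low[0]=0,low[1]=?,low[2]=?,low[3]=1,low[4]=?,low[5]=1,low[6]=4,low[7]=1); scc=(scc[0]=?,scc[1]=?,scc[2]=?,scc[3]=1,scc[4]=?,scc[5]=1,scc[6]=0,scc[7]=1)
step 5: low=(low[0]=0,low[1]=?,low[2]=?,low[3]=1,low[4]=?,low[5]=1,low[6]=4,low[7]=1); scc=(scc[0]=2,scc[1]=?,scc[2]=?,scc[3]=1,scc[4]=?,scc[5]=1,scc[6]=0,scc[7]=1)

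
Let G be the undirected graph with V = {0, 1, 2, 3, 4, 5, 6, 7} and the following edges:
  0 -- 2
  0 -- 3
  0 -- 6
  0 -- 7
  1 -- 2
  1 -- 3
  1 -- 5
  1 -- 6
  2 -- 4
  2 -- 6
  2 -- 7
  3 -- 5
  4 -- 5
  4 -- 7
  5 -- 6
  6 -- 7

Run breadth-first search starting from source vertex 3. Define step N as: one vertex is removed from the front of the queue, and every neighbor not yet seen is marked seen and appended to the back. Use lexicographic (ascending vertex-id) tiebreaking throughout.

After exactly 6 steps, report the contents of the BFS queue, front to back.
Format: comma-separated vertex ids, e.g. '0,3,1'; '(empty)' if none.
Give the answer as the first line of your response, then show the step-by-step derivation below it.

7,4

step 1: dequeue 3; queue=[0,1,5]; order=3
step 2: dequeue 0; queue=[1,5,2,6,7]; order=3,0
step 3: dequeue 1; queue=[5,2,6,7]; order=3,0,1
step 4: dequeue 5; queue=[2,6,7,4]; order=3,0,1,5
step 5: dequeue 2; queue=[6,7,4]; order=3,0,1,5,2
step 6: dequeue 6; queue=[7,4]; order=3,0,1,5,2,6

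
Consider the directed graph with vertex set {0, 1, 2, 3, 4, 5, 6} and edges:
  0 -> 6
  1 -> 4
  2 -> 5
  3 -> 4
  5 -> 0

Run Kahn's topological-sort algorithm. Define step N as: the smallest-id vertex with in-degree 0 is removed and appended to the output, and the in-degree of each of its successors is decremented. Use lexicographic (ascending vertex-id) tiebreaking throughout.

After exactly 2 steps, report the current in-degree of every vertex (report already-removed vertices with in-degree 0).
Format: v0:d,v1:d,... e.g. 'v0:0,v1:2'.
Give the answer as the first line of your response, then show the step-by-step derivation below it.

v0:1,v1:0,v2:0,v3:0,v4:1,v5:0,v6:1

step 1: output 1; order=[1]; indeg=(1,0,0,0,1,1,1)
step 2: output 2; order=[1,2]; indeg=(1,0,0,0,1,0,1)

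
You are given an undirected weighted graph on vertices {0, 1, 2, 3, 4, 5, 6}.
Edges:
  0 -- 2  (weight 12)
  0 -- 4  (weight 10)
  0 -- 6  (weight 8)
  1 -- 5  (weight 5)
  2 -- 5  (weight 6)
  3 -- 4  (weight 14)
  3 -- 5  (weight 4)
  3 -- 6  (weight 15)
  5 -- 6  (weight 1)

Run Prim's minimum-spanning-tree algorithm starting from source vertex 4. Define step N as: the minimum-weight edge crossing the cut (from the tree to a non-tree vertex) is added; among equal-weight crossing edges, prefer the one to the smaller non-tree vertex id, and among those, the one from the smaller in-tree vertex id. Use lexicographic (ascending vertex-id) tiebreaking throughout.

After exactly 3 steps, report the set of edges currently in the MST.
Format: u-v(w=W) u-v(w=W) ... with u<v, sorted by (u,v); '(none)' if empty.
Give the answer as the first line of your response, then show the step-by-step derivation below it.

0-4(w=10) 0-6(w=8) 5-6(w=1)

step 1: add edge 0-4 (w=10); MST = {0-4(w=10)}
step 2: add edge 0-6 (w=8); MST = {0-4(w=10) 0-6(w=8)}
step 3: add edge 5-6 (w=1); MST = {0-4(w=10) 0-6(w=8) 5-6(w=1)}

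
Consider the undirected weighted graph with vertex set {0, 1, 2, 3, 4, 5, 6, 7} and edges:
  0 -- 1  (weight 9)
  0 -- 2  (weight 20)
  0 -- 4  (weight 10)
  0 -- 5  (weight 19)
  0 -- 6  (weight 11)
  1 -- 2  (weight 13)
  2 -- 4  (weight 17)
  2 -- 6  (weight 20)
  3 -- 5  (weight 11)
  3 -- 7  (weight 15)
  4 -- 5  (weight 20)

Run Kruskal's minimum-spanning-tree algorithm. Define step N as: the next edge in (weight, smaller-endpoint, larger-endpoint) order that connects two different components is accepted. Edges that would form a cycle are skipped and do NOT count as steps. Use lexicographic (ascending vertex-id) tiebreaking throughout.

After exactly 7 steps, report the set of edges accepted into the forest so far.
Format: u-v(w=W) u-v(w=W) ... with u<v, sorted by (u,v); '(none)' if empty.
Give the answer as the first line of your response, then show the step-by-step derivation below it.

0-1(w=9) 0-4(w=10) 0-5(w=19) 0-6(w=11) 1-2(w=13) 3-5(w=11) 3-7(w=15)

step 1: add edge 0-1 (w=9); MST = {0-1(w=9)}
step 2: add edge 0-4 (w=10); MST = {0-1(w=9) 0-4(w=10)}
step 3: add edge 0-6 (w=11); MST = {0-1(w=9) 0-4(w=10) 0-6(w=11)}
step 4: add edge 3-5 (w=11); MST = {0-1(w=9) 0-4(w=10) 0-6(w=11) 3-5(w=11)}
step 5: add edge 1-2 (w=13); MST = {0-1(w=9) 0-4(w=10) 0-6(w=11) 1-2(w=13) 3-5(w=11)}
step 6: add edge 3-7 (w=15); MST = {0-1(w=9) 0-4(w=10) 0-6(w=11) 1-2(w=13) 3-5(w=11) 3-7(w=15)}
step 7: add edge 0-5 (w=19); MST = {0-1(w=9) 0-4(w=10) 0-5(w=19) 0-6(w=11) 1-2(w=13) 3-5(w=11) 3-7(w=15)}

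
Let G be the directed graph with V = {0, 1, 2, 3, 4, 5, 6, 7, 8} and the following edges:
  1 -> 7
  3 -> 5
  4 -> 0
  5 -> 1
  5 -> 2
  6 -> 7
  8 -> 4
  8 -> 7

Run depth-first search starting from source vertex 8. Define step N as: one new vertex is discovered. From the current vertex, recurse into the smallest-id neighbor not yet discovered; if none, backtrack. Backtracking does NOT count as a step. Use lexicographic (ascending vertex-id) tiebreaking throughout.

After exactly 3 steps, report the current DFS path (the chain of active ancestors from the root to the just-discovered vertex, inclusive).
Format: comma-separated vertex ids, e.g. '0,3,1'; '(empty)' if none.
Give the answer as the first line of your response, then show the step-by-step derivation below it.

8,4,0

step 1: discover 8; path=8; order=8
step 2: discover 4; path=8>4; order=8,4
step 3: discover 0; path=8>4>0; order=8,4,0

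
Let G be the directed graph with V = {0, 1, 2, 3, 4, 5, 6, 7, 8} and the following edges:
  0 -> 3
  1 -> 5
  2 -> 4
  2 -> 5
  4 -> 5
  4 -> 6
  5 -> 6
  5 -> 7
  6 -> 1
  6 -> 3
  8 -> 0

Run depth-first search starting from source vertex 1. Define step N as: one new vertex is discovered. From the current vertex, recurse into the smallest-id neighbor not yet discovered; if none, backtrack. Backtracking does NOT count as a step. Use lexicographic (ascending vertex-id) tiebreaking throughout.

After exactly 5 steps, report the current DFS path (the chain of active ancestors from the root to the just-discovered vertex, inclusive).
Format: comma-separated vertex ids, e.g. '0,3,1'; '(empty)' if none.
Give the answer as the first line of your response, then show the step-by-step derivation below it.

1,5,7

step 1: discover 1; path=1; order=1
step 2: discover 5; path=1>5; order=1,5
step 3: discover 6; path=1>5>6; order=1,5,6
step 4: discover 3; path=1>5>6>3; order=1,5,6,3
step 5: discover 7; path=1>5>7; order=1,5,6,3,7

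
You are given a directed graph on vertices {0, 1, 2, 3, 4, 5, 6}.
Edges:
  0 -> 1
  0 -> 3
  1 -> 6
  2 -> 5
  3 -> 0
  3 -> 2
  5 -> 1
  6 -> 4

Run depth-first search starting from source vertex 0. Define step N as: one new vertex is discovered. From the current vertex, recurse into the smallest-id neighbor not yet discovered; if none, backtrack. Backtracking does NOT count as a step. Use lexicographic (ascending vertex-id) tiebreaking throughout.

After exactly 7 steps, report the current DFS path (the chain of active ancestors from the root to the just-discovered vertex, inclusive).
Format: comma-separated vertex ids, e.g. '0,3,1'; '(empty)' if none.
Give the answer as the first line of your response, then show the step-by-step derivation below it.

0,3,2,5

step 1: discover 0; path=0; order=0
step 2: discover 1; path=0>1; order=0,1
step 3: discover 6; path=0>1>6; order=0,1,6
step 4: discover 4; path=0>1>6>4; order=0,1,6,4
step 5: discover 3; path=0>3; order=0,1,6,4,3
step 6: discover 2; path=0>3>2; order=0,1,6,4,3,2
step 7: discover 5; path=0>3>2>5; order=0,1,6,4,3,2,5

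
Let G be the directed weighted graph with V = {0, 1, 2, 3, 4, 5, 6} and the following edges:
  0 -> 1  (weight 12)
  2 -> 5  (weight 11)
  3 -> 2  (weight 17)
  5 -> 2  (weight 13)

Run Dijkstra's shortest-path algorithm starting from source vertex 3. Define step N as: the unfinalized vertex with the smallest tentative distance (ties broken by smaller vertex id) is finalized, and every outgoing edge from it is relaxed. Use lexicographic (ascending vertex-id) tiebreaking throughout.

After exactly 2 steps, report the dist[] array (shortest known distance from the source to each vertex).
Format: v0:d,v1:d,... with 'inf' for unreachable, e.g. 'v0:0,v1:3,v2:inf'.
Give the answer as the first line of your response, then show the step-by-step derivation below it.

v0:inf,v1:inf,v2:17,v3:0,v4:inf,v5:28,v6:inf

step 1: dist = v0:inf,v1:inf,v2:17,v3:0,v4:inf,v5:inf,v6:inf
step 2: dist = v0:inf,v1:inf,v2:17,v3:0,v4:inf,v5:28,v6:inf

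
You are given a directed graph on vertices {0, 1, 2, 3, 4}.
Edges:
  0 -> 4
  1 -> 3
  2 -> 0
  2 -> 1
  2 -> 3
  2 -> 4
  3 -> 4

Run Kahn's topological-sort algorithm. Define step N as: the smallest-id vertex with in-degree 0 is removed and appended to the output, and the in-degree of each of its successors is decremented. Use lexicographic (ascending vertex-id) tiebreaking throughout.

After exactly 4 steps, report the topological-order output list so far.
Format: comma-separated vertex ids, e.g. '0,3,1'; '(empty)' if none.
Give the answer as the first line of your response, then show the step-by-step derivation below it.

2,0,1,3

step 1: output 2; order=[2]; indeg=(0,0,0,1,2)
step 2: output 0; order=[2,0]; indeg=(0,0,0,1,1)
step 3: output 1; order=[2,0,1]; indeg=(0,0,0,0,1)
step 4: output 3; order=[2,0,1,3]; indeg=(0,0,0,0,0)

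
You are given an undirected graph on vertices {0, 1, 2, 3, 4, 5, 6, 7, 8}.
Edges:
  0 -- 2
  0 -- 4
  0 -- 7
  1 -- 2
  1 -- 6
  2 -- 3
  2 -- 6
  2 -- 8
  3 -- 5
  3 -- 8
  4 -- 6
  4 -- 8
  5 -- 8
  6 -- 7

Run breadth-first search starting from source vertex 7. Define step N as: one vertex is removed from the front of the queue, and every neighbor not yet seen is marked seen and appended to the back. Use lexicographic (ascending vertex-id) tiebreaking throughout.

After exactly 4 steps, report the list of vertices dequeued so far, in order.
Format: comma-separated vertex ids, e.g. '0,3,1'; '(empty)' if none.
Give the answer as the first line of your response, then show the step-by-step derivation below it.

7,0,6,2

step 1: dequeue 7; queue=[0,6]; order=7
step 2: dequeue 0; queue=[6,2,4]; order=7,0
step 3: dequeue 6; queue=[2,4,1]; order=7,0,6
step 4: dequeue 2; queue=[4,1,3,8]; order=7,0,6,2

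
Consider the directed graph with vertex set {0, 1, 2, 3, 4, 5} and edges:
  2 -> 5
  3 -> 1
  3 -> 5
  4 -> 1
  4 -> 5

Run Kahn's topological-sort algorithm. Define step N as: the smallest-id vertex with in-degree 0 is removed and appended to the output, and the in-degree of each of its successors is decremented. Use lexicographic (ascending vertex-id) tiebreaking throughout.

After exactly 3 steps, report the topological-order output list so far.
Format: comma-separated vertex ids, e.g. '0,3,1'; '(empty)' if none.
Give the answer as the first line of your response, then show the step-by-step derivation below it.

0,2,3

step 1: output 0; order=[0]; indeg=(0,2,0,0,0,3)
step 2: output 2; order=[0,2]; indeg=(0,2,0,0,0,2)
step 3: output 3; order=[0,2,3]; indeg=(0,1,0,0,0,1)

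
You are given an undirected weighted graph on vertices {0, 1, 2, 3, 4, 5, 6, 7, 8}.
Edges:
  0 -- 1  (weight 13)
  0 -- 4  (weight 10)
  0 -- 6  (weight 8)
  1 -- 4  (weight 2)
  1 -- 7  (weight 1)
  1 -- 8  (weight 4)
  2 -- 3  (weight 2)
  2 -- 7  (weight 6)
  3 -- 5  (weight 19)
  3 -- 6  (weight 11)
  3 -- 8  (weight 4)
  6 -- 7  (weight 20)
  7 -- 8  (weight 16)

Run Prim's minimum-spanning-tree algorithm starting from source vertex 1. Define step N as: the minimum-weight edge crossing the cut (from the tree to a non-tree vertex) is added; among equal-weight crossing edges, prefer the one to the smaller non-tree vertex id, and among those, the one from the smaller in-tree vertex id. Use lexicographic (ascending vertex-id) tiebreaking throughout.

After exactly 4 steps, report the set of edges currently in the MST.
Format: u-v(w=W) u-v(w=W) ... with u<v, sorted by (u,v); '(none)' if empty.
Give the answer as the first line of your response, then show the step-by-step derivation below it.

1-4(w=2) 1-7(w=1) 1-8(w=4) 3-8(w=4)

step 1: add edge 1-7 (w=1); MST = {1-7(w=1)}
step 2: add edge 1-4 (w=2); MST = {1-4(w=2) 1-7(w=1)}
step 3: add edge 1-8 (w=4); MST = {1-4(w=2) 1-7(w=1) 1-8(w=4)}
step 4: add edge 3-8 (w=4); MST = {1-4(w=2) 1-7(w=1) 1-8(w=4) 3-8(w=4)}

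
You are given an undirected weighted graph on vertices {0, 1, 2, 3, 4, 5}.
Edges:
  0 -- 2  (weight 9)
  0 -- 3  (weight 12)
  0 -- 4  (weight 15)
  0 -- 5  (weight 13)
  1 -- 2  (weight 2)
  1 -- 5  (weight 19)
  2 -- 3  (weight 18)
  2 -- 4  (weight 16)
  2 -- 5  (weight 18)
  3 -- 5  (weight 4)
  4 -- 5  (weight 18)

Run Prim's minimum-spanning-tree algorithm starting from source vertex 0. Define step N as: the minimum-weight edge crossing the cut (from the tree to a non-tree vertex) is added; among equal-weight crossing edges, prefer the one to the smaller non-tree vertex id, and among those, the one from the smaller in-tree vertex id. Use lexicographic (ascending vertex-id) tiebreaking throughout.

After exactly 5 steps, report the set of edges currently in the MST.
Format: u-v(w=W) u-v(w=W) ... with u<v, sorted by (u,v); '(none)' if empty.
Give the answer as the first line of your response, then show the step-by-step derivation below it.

0-2(w=9) 0-3(w=12) 0-4(w=15) 1-2(w=2) 3-5(w=4)

step 1: add edge 0-2 (w=9); MST = {0-2(w=9)}
step 2: add edge 1-2 (w=2); MST = {0-2(w=9) 1-2(w=2)}
step 3: add edge 0-3 (w=12); MST = {0-2(w=9) 0-3(w=12) 1-2(w=2)}
step 4: add edge 3-5 (w=4); MST = {0-2(w=9) 0-3(w=12) 1-2(w=2) 3-5(w=4)}
step 5: add edge 0-4 (w=15); MST = {0-2(w=9) 0-3(w=12) 0-4(w=15) 1-2(w=2) 3-5(w=4)}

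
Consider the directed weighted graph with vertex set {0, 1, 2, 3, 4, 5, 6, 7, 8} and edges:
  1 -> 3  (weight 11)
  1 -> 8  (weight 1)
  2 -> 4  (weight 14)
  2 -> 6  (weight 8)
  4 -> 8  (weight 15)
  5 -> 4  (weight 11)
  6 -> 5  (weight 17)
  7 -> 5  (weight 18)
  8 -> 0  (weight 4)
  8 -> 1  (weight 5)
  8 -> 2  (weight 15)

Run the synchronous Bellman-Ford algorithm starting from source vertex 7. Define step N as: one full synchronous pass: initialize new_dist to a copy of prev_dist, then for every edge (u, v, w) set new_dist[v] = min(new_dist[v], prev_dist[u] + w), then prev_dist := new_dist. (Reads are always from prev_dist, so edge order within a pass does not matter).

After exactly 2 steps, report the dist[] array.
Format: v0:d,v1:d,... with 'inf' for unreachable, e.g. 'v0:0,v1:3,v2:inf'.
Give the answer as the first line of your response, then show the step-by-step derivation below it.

v0:inf,v1:inf,v2:inf,v3:inf,v4:29,v5:18,v6:inf,v7:0,v8:inf

step 1: dist = v0:inf,v1:inf,v2:inf,v3:inf,v4:inf,v5:18,v6:inf,v7:0,v8:inf
step 2: dist = v0:inf,v1:inf,v2:inf,v3:inf,v4:29,v5:18,v6:inf,v7:0,v8:inf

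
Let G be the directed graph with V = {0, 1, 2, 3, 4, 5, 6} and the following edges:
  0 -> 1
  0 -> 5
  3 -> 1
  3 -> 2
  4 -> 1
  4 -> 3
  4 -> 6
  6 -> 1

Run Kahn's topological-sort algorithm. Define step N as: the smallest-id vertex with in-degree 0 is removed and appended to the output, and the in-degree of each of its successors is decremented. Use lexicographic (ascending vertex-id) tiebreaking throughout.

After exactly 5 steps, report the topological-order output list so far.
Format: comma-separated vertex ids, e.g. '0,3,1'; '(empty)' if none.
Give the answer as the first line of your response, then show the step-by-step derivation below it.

0,4,3,2,5

step 1: output 0; order=[0]; indeg=(0,3,1,1,0,0,1)
step 2: output 4; order=[0,4]; indeg=(0,2,1,0,0,0,0)
step 3: output 3; order=[0,4,3]; indeg=(0,1,0,0,0,0,0)
step 4: output 2; order=[0,4,3,2]; indeg=(0,1,0,0,0,0,0)
step 5: output 5; order=[0,4,3,2,5]; indeg=(0,1,0,0,0,0,0)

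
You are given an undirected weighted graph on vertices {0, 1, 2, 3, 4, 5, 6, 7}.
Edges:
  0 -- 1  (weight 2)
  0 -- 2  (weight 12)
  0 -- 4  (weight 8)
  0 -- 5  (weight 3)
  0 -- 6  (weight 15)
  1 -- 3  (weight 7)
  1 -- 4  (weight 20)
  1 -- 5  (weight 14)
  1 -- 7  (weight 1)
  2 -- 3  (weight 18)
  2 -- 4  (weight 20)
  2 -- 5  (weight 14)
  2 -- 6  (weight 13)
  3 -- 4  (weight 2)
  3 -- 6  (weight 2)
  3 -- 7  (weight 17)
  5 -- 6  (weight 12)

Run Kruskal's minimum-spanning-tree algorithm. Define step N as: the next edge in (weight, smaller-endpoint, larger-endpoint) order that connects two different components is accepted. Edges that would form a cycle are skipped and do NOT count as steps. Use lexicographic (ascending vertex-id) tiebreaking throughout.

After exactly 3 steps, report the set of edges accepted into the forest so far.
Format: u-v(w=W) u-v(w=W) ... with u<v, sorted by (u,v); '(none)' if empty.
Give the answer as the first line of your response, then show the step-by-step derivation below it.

0-1(w=2) 1-7(w=1) 3-4(w=2)

step 1: add edge 1-7 (w=1); MST = {1-7(w=1)}
step 2: add edge 0-1 (w=2); MST = {0-1(w=2) 1-7(w=1)}
step 3: add edge 3-4 (w=2); MST = {0-1(w=2) 1-7(w=1) 3-4(w=2)}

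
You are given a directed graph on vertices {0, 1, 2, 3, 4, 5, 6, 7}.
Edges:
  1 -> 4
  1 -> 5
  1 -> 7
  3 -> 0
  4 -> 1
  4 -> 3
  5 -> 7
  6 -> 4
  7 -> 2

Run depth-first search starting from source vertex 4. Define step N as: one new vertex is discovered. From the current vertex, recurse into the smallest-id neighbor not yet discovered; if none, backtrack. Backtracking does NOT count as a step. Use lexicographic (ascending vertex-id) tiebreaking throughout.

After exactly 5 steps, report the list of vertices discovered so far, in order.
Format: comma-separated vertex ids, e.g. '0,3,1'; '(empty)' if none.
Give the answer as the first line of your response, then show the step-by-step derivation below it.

4,1,5,7,2

step 1: discover 4; path=4; order=4
step 2: discover 1; path=4>1; order=4,1
step 3: discover 5; path=4>1>5; order=4,1,5
step 4: discover 7; path=4>1>5>7; order=4,1,5,7
step 5: discover 2; path=4>1>5>7>2; order=4,1,5,7,2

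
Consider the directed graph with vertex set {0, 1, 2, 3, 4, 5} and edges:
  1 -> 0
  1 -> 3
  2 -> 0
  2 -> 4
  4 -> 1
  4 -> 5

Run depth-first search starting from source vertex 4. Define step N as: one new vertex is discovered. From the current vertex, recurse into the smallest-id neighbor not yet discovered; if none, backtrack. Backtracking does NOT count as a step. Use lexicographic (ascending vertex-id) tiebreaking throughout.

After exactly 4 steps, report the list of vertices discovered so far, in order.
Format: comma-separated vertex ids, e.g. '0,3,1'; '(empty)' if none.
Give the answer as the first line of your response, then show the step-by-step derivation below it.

4,1,0,3

step 1: discover 4; path=4; order=4
step 2: discover 1; path=4>1; order=4,1
step 3: discover 0; path=4>1>0; order=4,1,0
step 4: discover 3; path=4>1>3; order=4,1,0,3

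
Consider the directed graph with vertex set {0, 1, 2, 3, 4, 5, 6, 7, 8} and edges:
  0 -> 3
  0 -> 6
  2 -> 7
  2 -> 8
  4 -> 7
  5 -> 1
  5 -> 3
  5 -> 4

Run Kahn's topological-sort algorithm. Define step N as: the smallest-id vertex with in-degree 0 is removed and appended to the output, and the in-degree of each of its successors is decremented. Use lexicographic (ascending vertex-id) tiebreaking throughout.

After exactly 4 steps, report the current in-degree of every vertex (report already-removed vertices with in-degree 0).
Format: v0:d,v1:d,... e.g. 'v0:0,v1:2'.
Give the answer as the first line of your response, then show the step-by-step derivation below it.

v0:0,v1:0,v2:0,v3:0,v4:0,v5:0,v6:0,v7:1,v8:0

step 1: output 0; order=[0]; indeg=(0,1,0,1,1,0,0,2,1)
step 2: output 2; order=[0,2]; indeg=(0,1,0,1,1,0,0,1,0)
step 3: output 5; order=[0,2,5]; indeg=(0,0,0,0,0,0,0,1,0)
step 4: output 1; order=[0,2,5,1]; indeg=(0,0,0,0,0,0,0,1,0)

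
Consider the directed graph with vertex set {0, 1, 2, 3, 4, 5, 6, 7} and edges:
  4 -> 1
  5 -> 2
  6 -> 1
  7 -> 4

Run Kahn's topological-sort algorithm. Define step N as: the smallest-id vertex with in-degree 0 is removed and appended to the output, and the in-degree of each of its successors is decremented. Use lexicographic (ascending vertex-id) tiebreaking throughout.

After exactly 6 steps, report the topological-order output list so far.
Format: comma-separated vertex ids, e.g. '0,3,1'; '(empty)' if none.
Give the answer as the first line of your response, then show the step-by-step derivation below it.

0,3,5,2,6,7

step 1: output 0; order=[0]; indeg=(0,2,1,0,1,0,0,0)
step 2: output 3; order=[0,3]; indeg=(0,2,1,0,1,0,0,0)
step 3: output 5; order=[0,3,5]; indeg=(0,2,0,0,1,0,0,0)
step 4: output 2; order=[0,3,5,2]; indeg=(0,2,0,0,1,0,0,0)
step 5: output 6; order=[0,3,5,2,6]; indeg=(0,1,0,0,1,0,0,0)
step 6: output 7; order=[0,3,5,2,6,7]; indeg=(0,1,0,0,0,0,0,0)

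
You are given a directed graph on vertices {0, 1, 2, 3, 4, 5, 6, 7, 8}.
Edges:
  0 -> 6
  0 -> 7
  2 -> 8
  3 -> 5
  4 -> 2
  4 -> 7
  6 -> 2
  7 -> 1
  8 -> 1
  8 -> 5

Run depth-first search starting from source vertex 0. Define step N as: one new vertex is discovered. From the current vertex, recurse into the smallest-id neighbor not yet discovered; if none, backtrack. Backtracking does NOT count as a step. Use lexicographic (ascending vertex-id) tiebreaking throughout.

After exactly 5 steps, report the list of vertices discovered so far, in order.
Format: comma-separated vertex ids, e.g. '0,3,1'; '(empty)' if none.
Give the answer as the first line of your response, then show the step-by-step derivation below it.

0,6,2,8,1

step 1: discover 0; path=0; order=0
step 2: discover 6; path=0>6; order=0,6
step 3: discover 2; path=0>6>2; order=0,6,2
step 4: discover 8; path=0>6>2>8; order=0,6,2,8
step 5: discover 1; path=0>6>2>8>1; order=0,6,2,8,1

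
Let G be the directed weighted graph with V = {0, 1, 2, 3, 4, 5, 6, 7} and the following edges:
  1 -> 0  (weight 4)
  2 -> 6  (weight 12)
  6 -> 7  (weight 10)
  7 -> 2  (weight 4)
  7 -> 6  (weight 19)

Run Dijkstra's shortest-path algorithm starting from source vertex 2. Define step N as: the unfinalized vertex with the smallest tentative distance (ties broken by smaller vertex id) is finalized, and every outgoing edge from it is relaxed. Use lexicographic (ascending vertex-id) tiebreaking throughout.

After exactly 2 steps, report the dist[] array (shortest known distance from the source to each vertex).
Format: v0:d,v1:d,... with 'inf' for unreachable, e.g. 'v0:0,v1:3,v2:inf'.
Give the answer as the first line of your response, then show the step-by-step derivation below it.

v0:inf,v1:inf,v2:0,v3:inf,v4:inf,v5:inf,v6:12,v7:22

step 1: dist = v0:inf,v1:inf,v2:0,v3:inf,v4:inf,v5:inf,v6:12,v7:inf
step 2: dist = v0:inf,v1:inf,v2:0,v3:inf,v4:inf,v5:inf,v6:12,v7:22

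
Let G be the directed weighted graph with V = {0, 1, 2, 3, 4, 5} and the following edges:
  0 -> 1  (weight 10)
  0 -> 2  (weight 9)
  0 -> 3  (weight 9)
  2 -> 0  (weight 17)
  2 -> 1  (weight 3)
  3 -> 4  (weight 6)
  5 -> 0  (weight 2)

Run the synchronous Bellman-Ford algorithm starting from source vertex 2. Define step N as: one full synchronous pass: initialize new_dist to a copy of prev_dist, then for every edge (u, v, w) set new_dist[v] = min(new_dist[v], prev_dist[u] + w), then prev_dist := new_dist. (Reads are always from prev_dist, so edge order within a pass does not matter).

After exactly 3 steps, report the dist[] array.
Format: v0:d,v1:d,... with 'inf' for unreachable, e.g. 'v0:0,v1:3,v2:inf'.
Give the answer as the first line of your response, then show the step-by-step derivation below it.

v0:17,v1:3,v2:0,v3:26,v4:32,v5:inf

step 1: dist = v0:17,v1:3,v2:0,v3:inf,v4:inf,v5:inf
step 2: dist = v0:17,v1:3,v2:0,v3:26,v4:inf,v5:inf
step 3: dist = v0:17,v1:3,v2:0,v3:26,v4:32,v5:inf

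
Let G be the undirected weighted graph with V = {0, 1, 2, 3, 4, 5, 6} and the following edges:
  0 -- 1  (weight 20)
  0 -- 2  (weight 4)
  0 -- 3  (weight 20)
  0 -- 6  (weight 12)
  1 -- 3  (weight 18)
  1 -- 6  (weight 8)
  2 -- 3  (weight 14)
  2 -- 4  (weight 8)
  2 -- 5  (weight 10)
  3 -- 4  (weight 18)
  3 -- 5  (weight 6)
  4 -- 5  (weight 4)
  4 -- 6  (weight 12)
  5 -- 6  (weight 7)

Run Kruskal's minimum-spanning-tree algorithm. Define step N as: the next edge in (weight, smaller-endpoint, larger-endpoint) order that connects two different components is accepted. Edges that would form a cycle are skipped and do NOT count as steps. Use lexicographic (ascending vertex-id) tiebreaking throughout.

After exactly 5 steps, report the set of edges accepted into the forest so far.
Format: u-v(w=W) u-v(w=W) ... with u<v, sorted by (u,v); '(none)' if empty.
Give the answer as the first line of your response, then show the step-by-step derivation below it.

0-2(w=4) 1-6(w=8) 3-5(w=6) 4-5(w=4) 5-6(w=7)

step 1: add edge 0-2 (w=4); MST = {0-2(w=4)}
step 2: add edge 4-5 (w=4); MST = {0-2(w=4) 4-5(w=4)}
step 3: add edge 3-5 (w=6); MST = {0-2(w=4) 3-5(w=6) 4-5(w=4)}
step 4: add edge 5-6 (w=7); MST = {0-2(w=4) 3-5(w=6) 4-5(w=4) 5-6(w=7)}
step 5: add edge 1-6 (w=8); MST = {0-2(w=4) 1-6(w=8) 3-5(w=6) 4-5(w=4) 5-6(w=7)}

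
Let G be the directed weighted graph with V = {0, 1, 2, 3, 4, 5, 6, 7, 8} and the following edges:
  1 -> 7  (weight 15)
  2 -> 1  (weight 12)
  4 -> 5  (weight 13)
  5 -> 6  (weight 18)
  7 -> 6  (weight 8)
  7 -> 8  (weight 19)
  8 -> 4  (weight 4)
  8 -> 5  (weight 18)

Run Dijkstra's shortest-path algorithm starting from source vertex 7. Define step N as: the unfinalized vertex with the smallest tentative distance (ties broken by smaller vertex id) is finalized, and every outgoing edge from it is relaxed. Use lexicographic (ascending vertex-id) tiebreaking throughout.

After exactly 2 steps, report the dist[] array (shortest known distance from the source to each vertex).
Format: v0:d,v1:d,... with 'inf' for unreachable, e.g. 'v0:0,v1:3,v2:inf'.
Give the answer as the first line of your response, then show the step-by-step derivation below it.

v0:inf,v1:inf,v2:inf,v3:inf,v4:inf,v5:inf,v6:8,v7:0,v8:19

step 1: dist = v0:inf,v1:inf,v2:inf,v3:inf,v4:inf,v5:inf,v6:8,v7:0,v8:19
step 2: dist = v0:inf,v1:inf,v2:inf,v3:inf,v4:inf,v5:inf,v6:8,v7:0,v8:19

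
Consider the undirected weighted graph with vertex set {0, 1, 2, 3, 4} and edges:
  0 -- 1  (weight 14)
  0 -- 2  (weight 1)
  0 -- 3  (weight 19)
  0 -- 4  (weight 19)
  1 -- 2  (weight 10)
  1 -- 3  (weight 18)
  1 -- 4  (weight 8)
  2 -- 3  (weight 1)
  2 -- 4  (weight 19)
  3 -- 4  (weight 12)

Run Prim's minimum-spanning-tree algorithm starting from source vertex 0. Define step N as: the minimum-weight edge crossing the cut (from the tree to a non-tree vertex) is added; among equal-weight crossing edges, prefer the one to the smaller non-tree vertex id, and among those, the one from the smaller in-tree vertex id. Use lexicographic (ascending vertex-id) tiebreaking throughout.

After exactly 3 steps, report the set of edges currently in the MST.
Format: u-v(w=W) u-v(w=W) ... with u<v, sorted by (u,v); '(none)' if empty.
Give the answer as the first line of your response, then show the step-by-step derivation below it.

0-2(w=1) 1-2(w=10) 2-3(w=1)

step 1: add edge 0-2 (w=1); MST = {0-2(w=1)}
step 2: add edge 2-3 (w=1); MST = {0-2(w=1) 2-3(w=1)}
step 3: add edge 1-2 (w=10); MST = {0-2(w=1) 1-2(w=10) 2-3(w=1)}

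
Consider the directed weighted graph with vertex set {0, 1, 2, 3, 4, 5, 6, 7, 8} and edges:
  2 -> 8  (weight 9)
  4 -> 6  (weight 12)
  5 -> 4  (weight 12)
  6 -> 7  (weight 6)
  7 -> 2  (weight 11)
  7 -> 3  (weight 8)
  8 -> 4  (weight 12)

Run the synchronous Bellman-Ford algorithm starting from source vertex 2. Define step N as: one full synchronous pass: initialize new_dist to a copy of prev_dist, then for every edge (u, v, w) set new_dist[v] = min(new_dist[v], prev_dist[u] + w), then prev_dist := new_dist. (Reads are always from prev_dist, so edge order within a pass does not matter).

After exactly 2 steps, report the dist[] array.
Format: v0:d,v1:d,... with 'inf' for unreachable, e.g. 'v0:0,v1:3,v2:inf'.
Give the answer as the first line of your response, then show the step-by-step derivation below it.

v0:inf,v1:inf,v2:0,v3:inf,v4:21,v5:inf,v6:inf,v7:inf,v8:9

step 1: dist = v0:inf,v1:inf,v2:0,v3:inf,v4:inf,v5:inf,v6:inf,v7:inf,v8:9
step 2: dist = v0:inf,v1:inf,v2:0,v3:inf,v4:21,v5:inf,v6:inf,v7:inf,v8:9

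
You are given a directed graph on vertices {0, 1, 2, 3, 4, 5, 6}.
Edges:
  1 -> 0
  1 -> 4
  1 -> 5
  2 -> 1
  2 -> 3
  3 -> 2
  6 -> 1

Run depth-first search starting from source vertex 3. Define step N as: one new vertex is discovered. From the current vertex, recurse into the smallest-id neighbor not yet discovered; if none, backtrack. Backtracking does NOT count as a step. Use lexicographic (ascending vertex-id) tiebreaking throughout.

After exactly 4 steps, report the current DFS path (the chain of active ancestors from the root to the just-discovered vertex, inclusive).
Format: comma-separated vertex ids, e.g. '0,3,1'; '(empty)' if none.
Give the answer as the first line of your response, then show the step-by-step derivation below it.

3,2,1,0

step 1: discover 3; path=3; order=3
step 2: discover 2; path=3>2; order=3,2
step 3: discover 1; path=3>2>1; order=3,2,1
step 4: discover 0; path=3>2>1>0; order=3,2,1,0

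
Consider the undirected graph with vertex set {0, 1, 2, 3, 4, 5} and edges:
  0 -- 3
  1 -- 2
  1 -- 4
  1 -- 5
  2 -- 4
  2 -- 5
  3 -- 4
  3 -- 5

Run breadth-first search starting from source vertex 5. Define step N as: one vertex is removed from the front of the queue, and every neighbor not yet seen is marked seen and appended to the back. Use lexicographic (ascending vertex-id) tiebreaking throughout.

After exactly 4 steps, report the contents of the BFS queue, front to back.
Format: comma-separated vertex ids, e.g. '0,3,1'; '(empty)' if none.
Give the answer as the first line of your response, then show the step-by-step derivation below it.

4,0

step 1: dequeue 5; queue=[1,2,3]; order=5
step 2: dequeue 1; queue=[2,3,4]; order=5,1
step 3: dequeue 2; queue=[3,4]; order=5,1,2
step 4: dequeue 3; queue=[4,0]; order=5,1,2,3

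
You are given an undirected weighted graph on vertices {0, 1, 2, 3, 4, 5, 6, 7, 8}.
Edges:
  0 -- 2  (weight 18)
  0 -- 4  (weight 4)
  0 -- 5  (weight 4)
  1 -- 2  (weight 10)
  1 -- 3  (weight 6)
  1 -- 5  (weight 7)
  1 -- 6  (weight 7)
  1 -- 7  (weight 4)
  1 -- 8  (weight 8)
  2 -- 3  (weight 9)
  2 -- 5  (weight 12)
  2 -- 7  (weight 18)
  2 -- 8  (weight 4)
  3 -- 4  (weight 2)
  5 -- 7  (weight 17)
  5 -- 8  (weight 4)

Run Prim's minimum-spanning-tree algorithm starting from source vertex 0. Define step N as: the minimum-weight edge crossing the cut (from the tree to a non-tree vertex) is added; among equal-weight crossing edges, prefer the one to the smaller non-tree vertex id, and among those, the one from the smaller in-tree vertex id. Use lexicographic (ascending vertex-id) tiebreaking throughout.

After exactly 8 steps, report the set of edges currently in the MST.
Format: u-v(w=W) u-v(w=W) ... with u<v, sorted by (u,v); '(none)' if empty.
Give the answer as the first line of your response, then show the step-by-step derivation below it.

0-4(w=4) 0-5(w=4) 1-3(w=6) 1-6(w=7) 1-7(w=4) 2-8(w=4) 3-4(w=2) 5-8(w=4)

step 1: add edge 0-4 (w=4); MST = {0-4(w=4)}
step 2: add edge 3-4 (w=2); MST = {0-4(w=4) 3-4(w=2)}
step 3: add edge 0-5 (w=4); MST = {0-4(w=4) 0-5(w=4) 3-4(w=2)}
step 4: add edge 5-8 (w=4); MST = {0-4(w=4) 0-5(w=4) 3-4(w=2) 5-8(w=4)}
step 5: add edge 2-8 (w=4); MST = {0-4(w=4) 0-5(w=4) 2-8(w=4) 3-4(w=2) 5-8(w=4)}
step 6: add edge 1-3 (w=6); MST = {0-4(w=4) 0-5(w=4) 1-3(w=6) 2-8(w=4) 3-4(w=2) 5-8(w=4)}
step 7: add edge 1-7 (w=4); MST = {0-4(w=4) 0-5(w=4) 1-3(w=6) 1-7(w=4) 2-8(w=4) 3-4(w=2) 5-8(w=4)}
step 8: add edge 1-6 (w=7); MST = {0-4(w=4) 0-5(w=4) 1-3(w=6) 1-6(w=7) 1-7(w=4) 2-8(w=4) 3-4(w=2) 5-8(w=4)}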